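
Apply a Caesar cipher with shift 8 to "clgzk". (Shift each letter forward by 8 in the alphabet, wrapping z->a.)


Input: 'clgzk', shift = 8
Operation: for each letter, (position + 8) mod 26
Mapping: 'c'(2+8=10)->'k', 'l'(11+8=19)->'t', 'g'(6+8=14)->'o', 'z'(25+8=33, 33 mod 26=7)->'h', 'k'(10+8=18)->'s'
Result: ktohs


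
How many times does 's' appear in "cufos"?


Input string: 'cufos'
Target character: 's'
Scan each position: s[4]='s'
Matches found at indices: 4
Total: 1


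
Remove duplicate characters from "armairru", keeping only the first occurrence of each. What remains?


Input: 'armairru'
Operation: keep first occurrence of each character
Scan: s[0]='a' new -> keep; s[1]='r' new -> keep; s[2]='m' new -> keep; s[3]='a' seen -> skip; s[4]='i' new -> keep; s[5]='r' seen -> skip; s[6]='r' seen -> skip; s[7]='u' new -> keep
Result: armiu


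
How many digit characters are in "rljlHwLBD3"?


Input string: 'rljlHwLBD3'
Operation: count digit characters (0-9)
Scan: 'r', 'l', 'j', 'l', 'H', 'w', 'L', 'B', 'D', '3'(digit)
Digits found: 1
Result: 1


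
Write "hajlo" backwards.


Input string: 'hajlo'
Operation: reverse character order
Original order: 'h' -> 'a' -> 'j' -> 'l' -> 'o'
Reversed order: 'o' -> 'l' -> 'j' -> 'a' -> 'h'
Result: oljah


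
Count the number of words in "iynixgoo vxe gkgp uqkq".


Input string: 'iynixgoo vxe gkgp uqkq'
Operation: split by spaces
Words found: 'iynixgoo', 'vxe', 'gkgp', 'uqkq'
Word count: 4


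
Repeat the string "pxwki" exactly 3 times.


Input string: 'pxwki'
Operation: repeat 3 times
Concatenation: 'pxwki' + 'pxwki' + 'pxwki'
Result: pxwkipxwkipxwki


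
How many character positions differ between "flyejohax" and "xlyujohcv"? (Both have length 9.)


String 1: 'flyejohax'
String 2: 'xlyujohcv'
Compare each position: pos 0: 'f'!='x', pos 1: 'l'=='l', pos 2: 'y'=='y', pos 3: 'e'!='u', pos 4: 'j'=='j', pos 5: 'o'=='o', pos 6: 'h'=='h', pos 7: 'a'!='c', pos 8: 'x'!='v'
Differing positions: 4
Hamming distance: 4


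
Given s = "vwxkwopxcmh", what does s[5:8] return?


Input string: 'vwxkwopxcmh'
Operation: slice [5:8]
Extract characters: s[5]='o', s[6]='p', s[7]='x'
Result: opx


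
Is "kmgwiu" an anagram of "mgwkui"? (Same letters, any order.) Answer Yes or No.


String 1: 'mgwkui' -> sorted: 'gikmuw'
String 2: 'kmgwiu' -> sorted: 'gikmuw'
Compare sorted forms: 'gikmuw' == 'gikmuw'
Anagram: Yes


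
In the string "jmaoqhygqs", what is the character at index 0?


Input string: 'jmaoqhygqs'
Operation: get character at index 0
Index mapping: s[0]='j'
Result: 'j'


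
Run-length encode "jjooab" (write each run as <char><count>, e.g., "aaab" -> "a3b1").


Input: 'jjooab'
Operation: identify consecutive runs
Runs: 'jj' -> j2, 'oo' -> o2, 'a' -> a1, 'b' -> b1
Encoded: j2o2a1b1


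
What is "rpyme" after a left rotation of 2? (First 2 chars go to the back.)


Input: 'rpyme', shift = 2
Operation: split at index 2 and swap parts
Front part s[0:2] = 'rp'
Back part s[2:] = 'yme'
Rotated = back + front = 'yme' + 'rp'
Result: ymerp


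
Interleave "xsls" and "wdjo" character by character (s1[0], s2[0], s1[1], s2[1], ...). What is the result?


String 1: 'xsls'
String 2: 'wdjo'
Operation: alternate characters
Pairs: 'x'+'w', 's'+'d', 'l'+'j', 's'+'o'
Result: xwsdljso


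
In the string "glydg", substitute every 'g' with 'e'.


Input string: 'glydg'
Operation: replace 'g' with 'e'
Positions of 'g': 0, 4
After replacement: elyde


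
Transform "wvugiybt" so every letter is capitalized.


Input string: 'wvugiybt'
Operation: convert each letter to uppercase
Mapping: 'w'->'W', 'v'->'V', 'u'->'U', 'g'->'G', 'i'->'I', 'y'->'Y', 'b'->'B', 't'->'T'
Result: WVUGIYBT


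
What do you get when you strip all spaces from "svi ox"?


Input string: 'svi ox'
Operation: remove all spaces
Words: 'svi', 'ox'
Join without spaces: sviox


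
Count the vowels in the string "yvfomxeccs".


Input string: 'yvfomxeccs'
Operation: count vowels (a, e, i, o, u)
Scan: s[0]='y', s[1]='v', s[2]='f', s[3]='o' (vowel), s[4]='m', s[5]='x', s[6]='e' (vowel), s[7]='c', s[8]='c', s[9]='s'
Vowels found: 2
Result: 2


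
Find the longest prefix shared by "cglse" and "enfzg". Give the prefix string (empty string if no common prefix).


String 1: 'cglse'
String 2: 'enfzg'
Compare position by position:
pos 0: 'c' vs 'e' differ -> stop
Longest common prefix: "" (length 0)


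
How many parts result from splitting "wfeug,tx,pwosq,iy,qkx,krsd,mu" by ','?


Input string: 'wfeug,tx,pwosq,iy,qkx,krsd,mu'
Delimiter: ','
Split result: 'wfeug', 'tx', 'pwosq', 'iy', 'qkx', 'krsd', 'mu'
Number of parts: 7


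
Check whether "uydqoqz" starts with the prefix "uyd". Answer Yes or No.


Input string: 'uydqoqz'
Prefix to check: 'uyd'
First 3 characters of input: 'uyd'
Match: True
Result: Yes


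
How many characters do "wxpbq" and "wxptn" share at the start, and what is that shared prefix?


String 1: 'wxpbq'
String 2: 'wxptn'
Compare position by position:
pos 0: 'w' vs 'w' match
pos 1: 'x' vs 'x' match
pos 2: 'p' vs 'p' match
pos 3: 'b' vs 't' differ -> stop
Longest common prefix: "wxp" (length 3)


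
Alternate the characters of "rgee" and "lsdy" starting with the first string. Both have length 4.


String 1: 'rgee'
String 2: 'lsdy'
Operation: alternate characters
Pairs: 'r'+'l', 'g'+'s', 'e'+'d', 'e'+'y'
Result: rlgsedey


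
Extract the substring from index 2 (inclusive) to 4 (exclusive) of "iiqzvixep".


Input string: 'iiqzvixep'
Operation: slice [2:4]
Extract characters: s[2]='q', s[3]='z'
Result: qz


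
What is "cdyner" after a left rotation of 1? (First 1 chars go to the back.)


Input: 'cdyner', shift = 1
Operation: split at index 1 and swap parts
Front part s[0:1] = 'c'
Back part s[1:] = 'dyner'
Rotated = back + front = 'dyner' + 'c'
Result: dynerc


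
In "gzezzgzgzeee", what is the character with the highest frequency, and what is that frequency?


Input: 'gzezzgzgzeee'
Operation: tally each character
Counts: 'e':4, 'g':3, 'z':5
Maximum: 'z' appears 5 times


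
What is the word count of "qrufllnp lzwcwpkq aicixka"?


Input string: 'qrufllnp lzwcwpkq aicixka'
Operation: split by spaces
Words found: 'qrufllnp', 'lzwcwpkq', 'aicixka'
Word count: 3


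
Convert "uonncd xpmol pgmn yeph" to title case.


Input string: 'uonncd xpmol pgmn yeph'
Operation: capitalize first letter of each word
Word transformations: 'uonncd'->'Uonncd', 'xpmol'->'Xpmol', 'pgmn'->'Pgmn', 'yeph'->'Yeph'
Result: Uonncd Xpmol Pgmn Yeph


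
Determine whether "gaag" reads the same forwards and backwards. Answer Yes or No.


Input string: 'gaag'
Reversed: 'gaag'
Compare pairs: s[0]='g' vs s[3]='g' (match), s[1]='a' vs s[2]='a' (match)
Palindrome: Yes


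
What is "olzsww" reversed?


Input string: 'olzsww'
Operation: reverse character order
Original order: 'o' -> 'l' -> 'z' -> 's' -> 'w' -> 'w'
Reversed order: 'w' -> 'w' -> 's' -> 'z' -> 'l' -> 'o'
Result: wwszlo


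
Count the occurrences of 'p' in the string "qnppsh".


Input string: 'qnppsh'
Target character: 'p'
Scan each position: s[2]='p', s[3]='p'
Matches found at indices: 2, 3
Total: 2


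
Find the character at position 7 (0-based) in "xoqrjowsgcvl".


Input string: 'xoqrjowsgcvl'
Operation: get character at index 7
Index mapping: s[0]='x', s[1]='o', s[2]='q', s[3]='r', s[4]='j', s[5]='o', s[6]='w', s[7]='s'
Result: 's'


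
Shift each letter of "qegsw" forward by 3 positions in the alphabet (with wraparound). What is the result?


Input: 'qegsw', shift = 3
Operation: for each letter, (position + 3) mod 26
Mapping: 'q'(16+3=19)->'t', 'e'(4+3=7)->'h', 'g'(6+3=9)->'j', 's'(18+3=21)->'v', 'w'(22+3=25)->'z'
Result: thjvz


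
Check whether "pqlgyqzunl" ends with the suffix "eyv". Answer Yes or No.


Input string: 'pqlgyqzunl'
Suffix to check: 'eyv'
Last 3 characters of input: 'unl'
Match: False
Result: No


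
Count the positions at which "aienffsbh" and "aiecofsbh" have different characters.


String 1: 'aienffsbh'
String 2: 'aiecofsbh'
Compare each position: pos 0: 'a'=='a', pos 1: 'i'=='i', pos 2: 'e'=='e', pos 3: 'n'!='c', pos 4: 'f'!='o', pos 5: 'f'=='f', pos 6: 's'=='s', pos 7: 'b'=='b', pos 8: 'h'=='h'
Differing positions: 2
Hamming distance: 2


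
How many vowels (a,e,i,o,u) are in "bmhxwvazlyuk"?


Input string: 'bmhxwvazlyuk'
Operation: count vowels (a, e, i, o, u)
Scan: s[0]='b', s[1]='m', s[2]='h', s[3]='x', s[4]='w', s[5]='v', s[6]='a' (vowel), s[7]='z', s[8]='l', s[9]='y', s[10]='u' (vowel), s[11]='k'
Vowels found: 2
Result: 2


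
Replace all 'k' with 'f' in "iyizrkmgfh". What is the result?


Input string: 'iyizrkmgfh'
Operation: replace 'k' with 'f'
Positions of 'k': 5
After replacement: iyizrfmgfh


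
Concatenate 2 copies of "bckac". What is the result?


Input string: 'bckac'
Operation: repeat 2 times
Concatenation: 'bckac' + 'bckac'
Result: bckacbckac


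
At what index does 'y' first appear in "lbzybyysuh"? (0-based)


Input string: 'lbzybyysuh'
Target: 'y'
Scanning left to right: s[0]='l', s[1]='b', s[2]='z', s[3]='y'
First match at index: 3


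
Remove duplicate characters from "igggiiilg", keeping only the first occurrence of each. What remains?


Input: 'igggiiilg'
Operation: keep first occurrence of each character
Scan: s[0]='i' new -> keep; s[1]='g' new -> keep; s[2]='g' seen -> skip; s[3]='g' seen -> skip; s[4]='i' seen -> skip; s[5]='i' seen -> skip; s[6]='i' seen -> skip; s[7]='l' new -> keep; s[8]='g' seen -> skip
Result: igl


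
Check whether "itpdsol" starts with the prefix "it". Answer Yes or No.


Input string: 'itpdsol'
Prefix to check: 'it'
First 2 characters of input: 'it'
Match: True
Result: Yes


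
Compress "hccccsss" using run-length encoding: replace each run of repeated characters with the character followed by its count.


Input: 'hccccsss'
Operation: identify consecutive runs
Runs: 'h' -> h1, 'cccc' -> c4, 'sss' -> s3
Encoded: h1c4s3


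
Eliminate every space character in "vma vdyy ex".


Input string: 'vma vdyy ex'
Operation: remove all spaces
Words: 'vma', 'vdyy', 'ex'
Join without spaces: vmavdyyex


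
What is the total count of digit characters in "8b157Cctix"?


Input string: '8b157Cctix'
Operation: count digit characters (0-9)
Scan: '8'(digit), 'b', '1'(digit), '5'(digit), '7'(digit), 'C', 'c', 't', 'i', 'x'
Digits found: 4
Result: 4


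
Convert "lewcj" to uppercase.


Input string: 'lewcj'
Operation: convert each letter to uppercase
Mapping: 'l'->'L', 'e'->'E', 'w'->'W', 'c'->'C', 'j'->'J'
Result: LEWCJ


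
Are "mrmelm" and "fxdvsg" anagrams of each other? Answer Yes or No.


String 1: 'mrmelm' -> sorted: 'elmmmr'
String 2: 'fxdvsg' -> sorted: 'dfgsvx'
Compare sorted forms: 'elmmmr' != 'dfgsvx'
Anagram: No


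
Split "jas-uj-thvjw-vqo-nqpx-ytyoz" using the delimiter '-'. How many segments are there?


Input string: 'jas-uj-thvjw-vqo-nqpx-ytyoz'
Delimiter: '-'
Split result: 'jas', 'uj', 'thvjw', 'vqo', 'nqpx', 'ytyoz'
Number of parts: 6


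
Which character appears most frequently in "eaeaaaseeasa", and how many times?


Input: 'eaeaaaseeasa'
Operation: tally each character
Counts: 'a':6, 'e':4, 's':2
Maximum: 'a' appears 6 times


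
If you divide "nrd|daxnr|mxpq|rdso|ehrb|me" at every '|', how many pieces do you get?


Input string: 'nrd|daxnr|mxpq|rdso|ehrb|me'
Delimiter: '|'
Split result: 'nrd', 'daxnr', 'mxpq', 'rdso', 'ehrb', 'me'
Number of parts: 6


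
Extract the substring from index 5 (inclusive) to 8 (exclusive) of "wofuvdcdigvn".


Input string: 'wofuvdcdigvn'
Operation: slice [5:8]
Extract characters: s[5]='d', s[6]='c', s[7]='d'
Result: dcd


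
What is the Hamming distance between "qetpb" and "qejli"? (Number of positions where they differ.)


String 1: 'qetpb'
String 2: 'qejli'
Compare each position: pos 0: 'q'=='q', pos 1: 'e'=='e', pos 2: 't'!='j', pos 3: 'p'!='l', pos 4: 'b'!='i'
Differing positions: 3
Hamming distance: 3


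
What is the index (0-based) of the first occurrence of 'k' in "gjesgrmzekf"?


Input string: 'gjesgrmzekf'
Target: 'k'
Scanning left to right: s[0]='g', s[1]='j', s[2]='e', s[3]='s', s[4]='g', s[5]='r', s[6]='m', s[7]='z', s[8]='e', s[9]='k'
First match at index: 9


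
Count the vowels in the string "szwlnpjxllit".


Input string: 'szwlnpjxllit'
Operation: count vowels (a, e, i, o, u)
Scan: s[0]='s', s[1]='z', s[2]='w', s[3]='l', s[4]='n', s[5]='p', s[6]='j', s[7]='x', s[8]='l', s[9]='l', s[10]='i' (vowel), s[11]='t'
Vowels found: 1
Result: 1


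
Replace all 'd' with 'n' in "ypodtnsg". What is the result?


Input string: 'ypodtnsg'
Operation: replace 'd' with 'n'
Positions of 'd': 3
After replacement: ypontnsg


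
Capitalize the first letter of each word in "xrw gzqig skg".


Input string: 'xrw gzqig skg'
Operation: capitalize first letter of each word
Word transformations: 'xrw'->'Xrw', 'gzqig'->'Gzqig', 'skg'->'Skg'
Result: Xrw Gzqig Skg


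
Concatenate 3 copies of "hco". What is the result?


Input string: 'hco'
Operation: repeat 3 times
Concatenation: 'hco' + 'hco' + 'hco'
Result: hcohcohco


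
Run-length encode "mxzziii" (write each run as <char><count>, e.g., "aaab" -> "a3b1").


Input: 'mxzziii'
Operation: identify consecutive runs
Runs: 'm' -> m1, 'x' -> x1, 'zz' -> z2, 'iii' -> i3
Encoded: m1x1z2i3


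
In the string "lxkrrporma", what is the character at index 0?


Input string: 'lxkrrporma'
Operation: get character at index 0
Index mapping: s[0]='l'
Result: 'l'


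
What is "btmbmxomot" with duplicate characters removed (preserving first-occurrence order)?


Input: 'btmbmxomot'
Operation: keep first occurrence of each character
Scan: s[0]='b' new -> keep; s[1]='t' new -> keep; s[2]='m' new -> keep; s[3]='b' seen -> skip; s[4]='m' seen -> skip; s[5]='x' new -> keep; s[6]='o' new -> keep; s[7]='m' seen -> skip; s[8]='o' seen -> skip; s[9]='t' seen -> skip
Result: btmxo


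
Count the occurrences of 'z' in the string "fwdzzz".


Input string: 'fwdzzz'
Target character: 'z'
Scan each position: s[3]='z', s[4]='z', s[5]='z'
Matches found at indices: 3, 4, 5
Total: 3


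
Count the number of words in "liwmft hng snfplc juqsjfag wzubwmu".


Input string: 'liwmft hng snfplc juqsjfag wzubwmu'
Operation: split by spaces
Words found: 'liwmft', 'hng', 'snfplc', 'juqsjfag', 'wzubwmu'
Word count: 5


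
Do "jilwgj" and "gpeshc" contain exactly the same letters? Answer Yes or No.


String 1: 'jilwgj' -> sorted: 'gijjlw'
String 2: 'gpeshc' -> sorted: 'ceghps'
Compare sorted forms: 'gijjlw' != 'ceghps'
Anagram: No


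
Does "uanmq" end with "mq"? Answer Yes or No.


Input string: 'uanmq'
Suffix to check: 'mq'
Last 2 characters of input: 'mq'
Match: True
Result: Yes


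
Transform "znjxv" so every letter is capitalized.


Input string: 'znjxv'
Operation: convert each letter to uppercase
Mapping: 'z'->'Z', 'n'->'N', 'j'->'J', 'x'->'X', 'v'->'V'
Result: ZNJXV


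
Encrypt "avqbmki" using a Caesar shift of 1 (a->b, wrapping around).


Input: 'avqbmki', shift = 1
Operation: for each letter, (position + 1) mod 26
Mapping: 'a'(0+1=1)->'b', 'v'(21+1=22)->'w', 'q'(16+1=17)->'r', 'b'(1+1=2)->'c', 'm'(12+1=13)->'n', 'k'(10+1=11)->'l', 'i'(8+1=9)->'j'
Result: bwrcnlj


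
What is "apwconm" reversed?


Input string: 'apwconm'
Operation: reverse character order
Original order: 'a' -> 'p' -> 'w' -> 'c' -> 'o' -> 'n' -> 'm'
Reversed order: 'm' -> 'n' -> 'o' -> 'c' -> 'w' -> 'p' -> 'a'
Result: mnocwpa


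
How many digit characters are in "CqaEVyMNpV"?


Input string: 'CqaEVyMNpV'
Operation: count digit characters (0-9)
Scan: 'C', 'q', 'a', 'E', 'V', 'y', 'M', 'N', 'p', 'V'
Digits found: 0
Result: 0


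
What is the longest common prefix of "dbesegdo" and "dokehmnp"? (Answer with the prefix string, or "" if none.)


String 1: 'dbesegdo'
String 2: 'dokehmnp'
Compare position by position:
pos 0: 'd' vs 'd' match
pos 1: 'b' vs 'o' differ -> stop
Longest common prefix: "d" (length 1)


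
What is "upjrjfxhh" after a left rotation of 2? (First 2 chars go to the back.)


Input: 'upjrjfxhh', shift = 2
Operation: split at index 2 and swap parts
Front part s[0:2] = 'up'
Back part s[2:] = 'jrjfxhh'
Rotated = back + front = 'jrjfxhh' + 'up'
Result: jrjfxhhup


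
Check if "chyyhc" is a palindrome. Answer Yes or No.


Input string: 'chyyhc'
Reversed: 'chyyhc'
Compare pairs: s[0]='c' vs s[5]='c' (match), s[1]='h' vs s[4]='h' (match), s[2]='y' vs s[3]='y' (match)
Palindrome: Yes


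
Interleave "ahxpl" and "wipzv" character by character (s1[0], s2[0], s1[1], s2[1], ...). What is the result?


String 1: 'ahxpl'
String 2: 'wipzv'
Operation: alternate characters
Pairs: 'a'+'w', 'h'+'i', 'x'+'p', 'p'+'z', 'l'+'v'
Result: awhixppzlv


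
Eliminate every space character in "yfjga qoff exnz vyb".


Input string: 'yfjga qoff exnz vyb'
Operation: remove all spaces
Words: 'yfjga', 'qoff', 'exnz', 'vyb'
Join without spaces: yfjgaqoffexnzvyb


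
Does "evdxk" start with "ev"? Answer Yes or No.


Input string: 'evdxk'
Prefix to check: 'ev'
First 2 characters of input: 'ev'
Match: True
Result: Yes


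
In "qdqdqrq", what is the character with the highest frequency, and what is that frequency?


Input: 'qdqdqrq'
Operation: tally each character
Counts: 'd':2, 'q':4, 'r':1
Maximum: 'q' appears 4 times


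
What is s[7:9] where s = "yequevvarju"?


Input string: 'yequevvarju'
Operation: slice [7:9]
Extract characters: s[7]='a', s[8]='r'
Result: ar


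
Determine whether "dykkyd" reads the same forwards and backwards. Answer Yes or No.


Input string: 'dykkyd'
Reversed: 'dykkyd'
Compare pairs: s[0]='d' vs s[5]='d' (match), s[1]='y' vs s[4]='y' (match), s[2]='k' vs s[3]='k' (match)
Palindrome: Yes


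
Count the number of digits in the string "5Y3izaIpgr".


Input string: '5Y3izaIpgr'
Operation: count digit characters (0-9)
Scan: '5'(digit), 'Y', '3'(digit), 'i', 'z', 'a', 'I', 'p', 'g', 'r'
Digits found: 2
Result: 2


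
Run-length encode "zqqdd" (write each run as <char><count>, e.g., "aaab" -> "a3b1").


Input: 'zqqdd'
Operation: identify consecutive runs
Runs: 'z' -> z1, 'qq' -> q2, 'dd' -> d2
Encoded: z1q2d2


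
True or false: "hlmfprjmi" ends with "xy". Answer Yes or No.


Input string: 'hlmfprjmi'
Suffix to check: 'xy'
Last 2 characters of input: 'mi'
Match: False
Result: No


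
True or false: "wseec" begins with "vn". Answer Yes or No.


Input string: 'wseec'
Prefix to check: 'vn'
First 2 characters of input: 'ws'
Match: False
Result: No


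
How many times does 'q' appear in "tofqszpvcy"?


Input string: 'tofqszpvcy'
Target character: 'q'
Scan each position: s[3]='q'
Matches found at indices: 3
Total: 1


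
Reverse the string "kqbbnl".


Input string: 'kqbbnl'
Operation: reverse character order
Original order: 'k' -> 'q' -> 'b' -> 'b' -> 'n' -> 'l'
Reversed order: 'l' -> 'n' -> 'b' -> 'b' -> 'q' -> 'k'
Result: lnbbqk


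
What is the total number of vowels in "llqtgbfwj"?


Input string: 'llqtgbfwj'
Operation: count vowels (a, e, i, o, u)
Scan: s[0]='l', s[1]='l', s[2]='q', s[3]='t', s[4]='g', s[5]='b', s[6]='f', s[7]='w', s[8]='j'
Vowels found: 0
Result: 0


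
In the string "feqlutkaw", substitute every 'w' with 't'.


Input string: 'feqlutkaw'
Operation: replace 'w' with 't'
Positions of 'w': 8
After replacement: feqlutkat


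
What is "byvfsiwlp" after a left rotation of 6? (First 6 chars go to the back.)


Input: 'byvfsiwlp', shift = 6
Operation: split at index 6 and swap parts
Front part s[0:6] = 'byvfsi'
Back part s[6:] = 'wlp'
Rotated = back + front = 'wlp' + 'byvfsi'
Result: wlpbyvfsi


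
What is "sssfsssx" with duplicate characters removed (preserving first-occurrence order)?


Input: 'sssfsssx'
Operation: keep first occurrence of each character
Scan: s[0]='s' new -> keep; s[1]='s' seen -> skip; s[2]='s' seen -> skip; s[3]='f' new -> keep; s[4]='s' seen -> skip; s[5]='s' seen -> skip; s[6]='s' seen -> skip; s[7]='x' new -> keep
Result: sfx


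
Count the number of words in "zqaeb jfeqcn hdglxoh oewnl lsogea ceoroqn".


Input string: 'zqaeb jfeqcn hdglxoh oewnl lsogea ceoroqn'
Operation: split by spaces
Words found: 'zqaeb', 'jfeqcn', 'hdglxoh', 'oewnl', 'lsogea', 'ceoroqn'
Word count: 6


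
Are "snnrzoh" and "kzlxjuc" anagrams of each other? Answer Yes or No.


String 1: 'snnrzoh' -> sorted: 'hnnorsz'
String 2: 'kzlxjuc' -> sorted: 'cjkluxz'
Compare sorted forms: 'hnnorsz' != 'cjkluxz'
Anagram: No


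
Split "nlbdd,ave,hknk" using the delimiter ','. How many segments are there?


Input string: 'nlbdd,ave,hknk'
Delimiter: ','
Split result: 'nlbdd', 'ave', 'hknk'
Number of parts: 3


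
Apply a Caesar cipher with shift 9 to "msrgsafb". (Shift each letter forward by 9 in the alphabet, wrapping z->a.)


Input: 'msrgsafb', shift = 9
Operation: for each letter, (position + 9) mod 26
Mapping: 'm'(12+9=21)->'v', 's'(18+9=27, 27 mod 26=1)->'b', 'r'(17+9=26, 26 mod 26=0)->'a', 'g'(6+9=15)->'p', 's'(18+9=27, 27 mod 26=1)->'b', 'a'(0+9=9)->'j', 'f'(5+9=14)->'o', 'b'(1+9=10)->'k'
Result: vbapbjok


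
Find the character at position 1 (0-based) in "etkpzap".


Input string: 'etkpzap'
Operation: get character at index 1
Index mapping: s[0]='e', s[1]='t'
Result: 't'


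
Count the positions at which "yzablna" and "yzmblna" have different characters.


String 1: 'yzablna'
String 2: 'yzmblna'
Compare each position: pos 0: 'y'=='y', pos 1: 'z'=='z', pos 2: 'a'!='m', pos 3: 'b'=='b', pos 4: 'l'=='l', pos 5: 'n'=='n', pos 6: 'a'=='a'
Differing positions: 1
Hamming distance: 1


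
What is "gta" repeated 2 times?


Input string: 'gta'
Operation: repeat 2 times
Concatenation: 'gta' + 'gta'
Result: gtagta


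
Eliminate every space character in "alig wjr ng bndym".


Input string: 'alig wjr ng bndym'
Operation: remove all spaces
Words: 'alig', 'wjr', 'ng', 'bndym'
Join without spaces: aligwjrngbndym


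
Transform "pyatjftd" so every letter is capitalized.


Input string: 'pyatjftd'
Operation: convert each letter to uppercase
Mapping: 'p'->'P', 'y'->'Y', 'a'->'A', 't'->'T', 'j'->'J', 'f'->'F', 't'->'T', 'd'->'D'
Result: PYATJFTD


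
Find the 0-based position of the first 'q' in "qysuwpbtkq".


Input string: 'qysuwpbtkq'
Target: 'q'
Scanning left to right: s[0]='q'
First match at index: 0


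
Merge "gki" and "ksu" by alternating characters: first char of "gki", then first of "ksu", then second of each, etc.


String 1: 'gki'
String 2: 'ksu'
Operation: alternate characters
Pairs: 'g'+'k', 'k'+'s', 'i'+'u'
Result: gkksiu


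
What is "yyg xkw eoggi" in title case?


Input string: 'yyg xkw eoggi'
Operation: capitalize first letter of each word
Word transformations: 'yyg'->'Yyg', 'xkw'->'Xkw', 'eoggi'->'Eoggi'
Result: Yyg Xkw Eoggi


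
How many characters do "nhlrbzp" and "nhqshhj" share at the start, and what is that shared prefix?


String 1: 'nhlrbzp'
String 2: 'nhqshhj'
Compare position by position:
pos 0: 'n' vs 'n' match
pos 1: 'h' vs 'h' match
pos 2: 'l' vs 'q' differ -> stop
Longest common prefix: "nh" (length 2)


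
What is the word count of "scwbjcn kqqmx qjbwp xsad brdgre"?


Input string: 'scwbjcn kqqmx qjbwp xsad brdgre'
Operation: split by spaces
Words found: 'scwbjcn', 'kqqmx', 'qjbwp', 'xsad', 'brdgre'
Word count: 5


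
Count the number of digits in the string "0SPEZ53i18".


Input string: '0SPEZ53i18'
Operation: count digit characters (0-9)
Scan: '0'(digit), 'S', 'P', 'E', 'Z', '5'(digit), '3'(digit), 'i', '1'(digit), '8'(digit)
Digits found: 5
Result: 5


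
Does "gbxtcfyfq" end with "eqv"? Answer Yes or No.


Input string: 'gbxtcfyfq'
Suffix to check: 'eqv'
Last 3 characters of input: 'yfq'
Match: False
Result: No


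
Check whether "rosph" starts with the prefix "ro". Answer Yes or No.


Input string: 'rosph'
Prefix to check: 'ro'
First 2 characters of input: 'ro'
Match: True
Result: Yes


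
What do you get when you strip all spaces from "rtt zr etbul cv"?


Input string: 'rtt zr etbul cv'
Operation: remove all spaces
Words: 'rtt', 'zr', 'etbul', 'cv'
Join without spaces: rttzretbulcv


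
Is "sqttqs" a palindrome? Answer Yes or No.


Input string: 'sqttqs'
Reversed: 'sqttqs'
Compare pairs: s[0]='s' vs s[5]='s' (match), s[1]='q' vs s[4]='q' (match), s[2]='t' vs s[3]='t' (match)
Palindrome: Yes


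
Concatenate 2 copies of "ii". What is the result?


Input string: 'ii'
Operation: repeat 2 times
Concatenation: 'ii' + 'ii'
Result: iiii


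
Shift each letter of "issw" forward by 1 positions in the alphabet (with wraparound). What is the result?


Input: 'issw', shift = 1
Operation: for each letter, (position + 1) mod 26
Mapping: 'i'(8+1=9)->'j', 's'(18+1=19)->'t', 's'(18+1=19)->'t', 'w'(22+1=23)->'x'
Result: jttx


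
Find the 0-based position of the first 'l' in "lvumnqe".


Input string: 'lvumnqe'
Target: 'l'
Scanning left to right: s[0]='l'
First match at index: 0


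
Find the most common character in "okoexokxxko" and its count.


Input: 'okoexokxxko'
Operation: tally each character
Counts: 'e':1, 'k':3, 'o':4, 'x':3
Maximum: 'o' appears 4 times


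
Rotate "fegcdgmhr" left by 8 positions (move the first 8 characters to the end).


Input: 'fegcdgmhr', shift = 8
Operation: split at index 8 and swap parts
Front part s[0:8] = 'fegcdgmh'
Back part s[8:] = 'r'
Rotated = back + front = 'r' + 'fegcdgmh'
Result: rfegcdgmh


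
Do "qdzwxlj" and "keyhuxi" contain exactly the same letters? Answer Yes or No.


String 1: 'qdzwxlj' -> sorted: 'djlqwxz'
String 2: 'keyhuxi' -> sorted: 'ehikuxy'
Compare sorted forms: 'djlqwxz' != 'ehikuxy'
Anagram: No


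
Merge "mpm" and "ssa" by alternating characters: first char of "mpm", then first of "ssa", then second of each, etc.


String 1: 'mpm'
String 2: 'ssa'
Operation: alternate characters
Pairs: 'm'+'s', 'p'+'s', 'm'+'a'
Result: mspsma


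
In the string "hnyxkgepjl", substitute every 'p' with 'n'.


Input string: 'hnyxkgepjl'
Operation: replace 'p' with 'n'
Positions of 'p': 7
After replacement: hnyxkgenjl


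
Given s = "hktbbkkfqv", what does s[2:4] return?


Input string: 'hktbbkkfqv'
Operation: slice [2:4]
Extract characters: s[2]='t', s[3]='b'
Result: tb


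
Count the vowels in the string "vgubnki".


Input string: 'vgubnki'
Operation: count vowels (a, e, i, o, u)
Scan: s[0]='v', s[1]='g', s[2]='u' (vowel), s[3]='b', s[4]='n', s[5]='k', s[6]='i' (vowel)
Vowels found: 2
Result: 2


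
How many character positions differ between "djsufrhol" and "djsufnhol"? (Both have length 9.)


String 1: 'djsufrhol'
String 2: 'djsufnhol'
Compare each position: pos 0: 'd'=='d', pos 1: 'j'=='j', pos 2: 's'=='s', pos 3: 'u'=='u', pos 4: 'f'=='f', pos 5: 'r'!='n', pos 6: 'h'=='h', pos 7: 'o'=='o', pos 8: 'l'=='l'
Differing positions: 1
Hamming distance: 1


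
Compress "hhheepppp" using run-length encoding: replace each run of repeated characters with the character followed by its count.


Input: 'hhheepppp'
Operation: identify consecutive runs
Runs: 'hhh' -> h3, 'ee' -> e2, 'pppp' -> p4
Encoded: h3e2p4


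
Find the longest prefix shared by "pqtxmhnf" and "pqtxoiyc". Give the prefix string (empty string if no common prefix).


String 1: 'pqtxmhnf'
String 2: 'pqtxoiyc'
Compare position by position:
pos 0: 'p' vs 'p' match
pos 1: 'q' vs 'q' match
pos 2: 't' vs 't' match
pos 3: 'x' vs 'x' match
pos 4: 'm' vs 'o' differ -> stop
Longest common prefix: "pqtx" (length 4)


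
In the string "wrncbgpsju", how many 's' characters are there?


Input string: 'wrncbgpsju'
Target character: 's'
Scan each position: s[7]='s'
Matches found at indices: 7
Total: 1


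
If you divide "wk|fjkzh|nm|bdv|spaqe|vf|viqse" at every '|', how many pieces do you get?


Input string: 'wk|fjkzh|nm|bdv|spaqe|vf|viqse'
Delimiter: '|'
Split result: 'wk', 'fjkzh', 'nm', 'bdv', 'spaqe', 'vf', 'viqse'
Number of parts: 7


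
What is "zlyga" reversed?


Input string: 'zlyga'
Operation: reverse character order
Original order: 'z' -> 'l' -> 'y' -> 'g' -> 'a'
Reversed order: 'a' -> 'g' -> 'y' -> 'l' -> 'z'
Result: agylz


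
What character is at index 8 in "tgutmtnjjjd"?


Input string: 'tgutmtnjjjd'
Operation: get character at index 8
Index mapping: s[0]='t', s[1]='g', s[2]='u', s[3]='t', s[4]='m', s[5]='t', s[6]='n', s[7]='j', s[8]='j'
Result: 'j'


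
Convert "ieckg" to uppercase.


Input string: 'ieckg'
Operation: convert each letter to uppercase
Mapping: 'i'->'I', 'e'->'E', 'c'->'C', 'k'->'K', 'g'->'G'
Result: IECKG


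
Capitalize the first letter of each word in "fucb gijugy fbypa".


Input string: 'fucb gijugy fbypa'
Operation: capitalize first letter of each word
Word transformations: 'fucb'->'Fucb', 'gijugy'->'Gijugy', 'fbypa'->'Fbypa'
Result: Fucb Gijugy Fbypa


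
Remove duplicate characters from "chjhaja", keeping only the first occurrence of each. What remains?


Input: 'chjhaja'
Operation: keep first occurrence of each character
Scan: s[0]='c' new -> keep; s[1]='h' new -> keep; s[2]='j' new -> keep; s[3]='h' seen -> skip; s[4]='a' new -> keep; s[5]='j' seen -> skip; s[6]='a' seen -> skip
Result: chja


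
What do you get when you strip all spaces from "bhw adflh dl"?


Input string: 'bhw adflh dl'
Operation: remove all spaces
Words: 'bhw', 'adflh', 'dl'
Join without spaces: bhwadflhdl


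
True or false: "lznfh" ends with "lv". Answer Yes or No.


Input string: 'lznfh'
Suffix to check: 'lv'
Last 2 characters of input: 'fh'
Match: False
Result: No


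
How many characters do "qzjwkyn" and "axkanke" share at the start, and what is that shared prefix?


String 1: 'qzjwkyn'
String 2: 'axkanke'
Compare position by position:
pos 0: 'q' vs 'a' differ -> stop
Longest common prefix: "" (length 0)


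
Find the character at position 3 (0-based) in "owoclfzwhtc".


Input string: 'owoclfzwhtc'
Operation: get character at index 3
Index mapping: s[0]='o', s[1]='w', s[2]='o', s[3]='c'
Result: 'c'


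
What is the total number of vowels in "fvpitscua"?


Input string: 'fvpitscua'
Operation: count vowels (a, e, i, o, u)
Scan: s[0]='f', s[1]='v', s[2]='p', s[3]='i' (vowel), s[4]='t', s[5]='s', s[6]='c', s[7]='u' (vowel), s[8]='a' (vowel)
Vowels found: 3
Result: 3


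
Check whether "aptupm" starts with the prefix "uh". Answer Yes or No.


Input string: 'aptupm'
Prefix to check: 'uh'
First 2 characters of input: 'ap'
Match: False
Result: No


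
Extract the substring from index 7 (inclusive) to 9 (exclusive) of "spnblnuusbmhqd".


Input string: 'spnblnuusbmhqd'
Operation: slice [7:9]
Extract characters: s[7]='u', s[8]='s'
Result: us


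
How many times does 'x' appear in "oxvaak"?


Input string: 'oxvaak'
Target character: 'x'
Scan each position: s[1]='x'
Matches found at indices: 1
Total: 1


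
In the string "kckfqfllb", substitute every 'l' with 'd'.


Input string: 'kckfqfllb'
Operation: replace 'l' with 'd'
Positions of 'l': 6, 7
After replacement: kckfqfddb


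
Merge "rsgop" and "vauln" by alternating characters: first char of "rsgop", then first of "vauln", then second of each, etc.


String 1: 'rsgop'
String 2: 'vauln'
Operation: alternate characters
Pairs: 'r'+'v', 's'+'a', 'g'+'u', 'o'+'l', 'p'+'n'
Result: rvsaguolpn


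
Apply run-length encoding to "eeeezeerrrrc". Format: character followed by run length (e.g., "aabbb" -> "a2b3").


Input: 'eeeezeerrrrc'
Operation: identify consecutive runs
Runs: 'eeee' -> e4, 'z' -> z1, 'ee' -> e2, 'rrrr' -> r4, 'c' -> c1
Encoded: e4z1e2r4c1


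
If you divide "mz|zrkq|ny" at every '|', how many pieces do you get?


Input string: 'mz|zrkq|ny'
Delimiter: '|'
Split result: 'mz', 'zrkq', 'ny'
Number of parts: 3


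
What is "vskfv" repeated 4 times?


Input string: 'vskfv'
Operation: repeat 4 times
Concatenation: 'vskfv' + 'vskfv' + 'vskfv' + 'vskfv'
Result: vskfvvskfvvskfvvskfv


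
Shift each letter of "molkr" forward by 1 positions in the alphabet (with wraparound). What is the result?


Input: 'molkr', shift = 1
Operation: for each letter, (position + 1) mod 26
Mapping: 'm'(12+1=13)->'n', 'o'(14+1=15)->'p', 'l'(11+1=12)->'m', 'k'(10+1=11)->'l', 'r'(17+1=18)->'s'
Result: npmls


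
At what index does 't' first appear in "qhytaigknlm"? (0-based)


Input string: 'qhytaigknlm'
Target: 't'
Scanning left to right: s[0]='q', s[1]='h', s[2]='y', s[3]='t'
First match at index: 3


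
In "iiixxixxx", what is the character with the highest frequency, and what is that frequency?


Input: 'iiixxixxx'
Operation: tally each character
Counts: 'i':4, 'x':5
Maximum: 'x' appears 5 times


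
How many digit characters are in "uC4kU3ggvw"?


Input string: 'uC4kU3ggvw'
Operation: count digit characters (0-9)
Scan: 'u', 'C', '4'(digit), 'k', 'U', '3'(digit), 'g', 'g', 'v', 'w'
Digits found: 2
Result: 2


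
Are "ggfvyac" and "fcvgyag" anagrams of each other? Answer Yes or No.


String 1: 'ggfvyac' -> sorted: 'acfggvy'
String 2: 'fcvgyag' -> sorted: 'acfggvy'
Compare sorted forms: 'acfggvy' == 'acfggvy'
Anagram: Yes


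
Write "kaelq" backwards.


Input string: 'kaelq'
Operation: reverse character order
Original order: 'k' -> 'a' -> 'e' -> 'l' -> 'q'
Reversed order: 'q' -> 'l' -> 'e' -> 'a' -> 'k'
Result: qleak


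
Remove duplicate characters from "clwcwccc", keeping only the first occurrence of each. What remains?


Input: 'clwcwccc'
Operation: keep first occurrence of each character
Scan: s[0]='c' new -> keep; s[1]='l' new -> keep; s[2]='w' new -> keep; s[3]='c' seen -> skip; s[4]='w' seen -> skip; s[5]='c' seen -> skip; s[6]='c' seen -> skip; s[7]='c' seen -> skip
Result: clw


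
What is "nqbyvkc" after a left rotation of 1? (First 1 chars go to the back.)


Input: 'nqbyvkc', shift = 1
Operation: split at index 1 and swap parts
Front part s[0:1] = 'n'
Back part s[1:] = 'qbyvkc'
Rotated = back + front = 'qbyvkc' + 'n'
Result: qbyvkcn


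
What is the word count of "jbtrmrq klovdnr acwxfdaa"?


Input string: 'jbtrmrq klovdnr acwxfdaa'
Operation: split by spaces
Words found: 'jbtrmrq', 'klovdnr', 'acwxfdaa'
Word count: 3


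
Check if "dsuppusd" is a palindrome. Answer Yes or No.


Input string: 'dsuppusd'
Reversed: 'dsuppusd'
Compare pairs: s[0]='d' vs s[7]='d' (match), s[1]='s' vs s[6]='s' (match), s[2]='u' vs s[5]='u' (match), s[3]='p' vs s[4]='p' (match)
Palindrome: Yes


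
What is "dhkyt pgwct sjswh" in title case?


Input string: 'dhkyt pgwct sjswh'
Operation: capitalize first letter of each word
Word transformations: 'dhkyt'->'Dhkyt', 'pgwct'->'Pgwct', 'sjswh'->'Sjswh'
Result: Dhkyt Pgwct Sjswh


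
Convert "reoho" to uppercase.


Input string: 'reoho'
Operation: convert each letter to uppercase
Mapping: 'r'->'R', 'e'->'E', 'o'->'O', 'h'->'H', 'o'->'O'
Result: REOHO


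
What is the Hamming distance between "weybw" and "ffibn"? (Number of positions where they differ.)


String 1: 'weybw'
String 2: 'ffibn'
Compare each position: pos 0: 'w'!='f', pos 1: 'e'!='f', pos 2: 'y'!='i', pos 3: 'b'=='b', pos 4: 'w'!='n'
Differing positions: 4
Hamming distance: 4


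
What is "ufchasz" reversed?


Input string: 'ufchasz'
Operation: reverse character order
Original order: 'u' -> 'f' -> 'c' -> 'h' -> 'a' -> 's' -> 'z'
Reversed order: 'z' -> 's' -> 'a' -> 'h' -> 'c' -> 'f' -> 'u'
Result: zsahcfu


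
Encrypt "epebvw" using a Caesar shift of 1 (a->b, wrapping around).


Input: 'epebvw', shift = 1
Operation: for each letter, (position + 1) mod 26
Mapping: 'e'(4+1=5)->'f', 'p'(15+1=16)->'q', 'e'(4+1=5)->'f', 'b'(1+1=2)->'c', 'v'(21+1=22)->'w', 'w'(22+1=23)->'x'
Result: fqfcwx


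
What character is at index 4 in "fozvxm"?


Input string: 'fozvxm'
Operation: get character at index 4
Index mapping: s[0]='f', s[1]='o', s[2]='z', s[3]='v', s[4]='x'
Result: 'x'


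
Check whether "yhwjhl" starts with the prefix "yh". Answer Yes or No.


Input string: 'yhwjhl'
Prefix to check: 'yh'
First 2 characters of input: 'yh'
Match: True
Result: Yes


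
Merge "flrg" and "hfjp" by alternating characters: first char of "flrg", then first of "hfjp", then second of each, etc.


String 1: 'flrg'
String 2: 'hfjp'
Operation: alternate characters
Pairs: 'f'+'h', 'l'+'f', 'r'+'j', 'g'+'p'
Result: fhlfrjgp


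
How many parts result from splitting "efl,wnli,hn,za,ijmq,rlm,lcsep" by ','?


Input string: 'efl,wnli,hn,za,ijmq,rlm,lcsep'
Delimiter: ','
Split result: 'efl', 'wnli', 'hn', 'za', 'ijmq', 'rlm', 'lcsep'
Number of parts: 7


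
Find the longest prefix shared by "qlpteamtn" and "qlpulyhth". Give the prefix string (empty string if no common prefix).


String 1: 'qlpteamtn'
String 2: 'qlpulyhth'
Compare position by position:
pos 0: 'q' vs 'q' match
pos 1: 'l' vs 'l' match
pos 2: 'p' vs 'p' match
pos 3: 't' vs 'u' differ -> stop
Longest common prefix: "qlp" (length 3)


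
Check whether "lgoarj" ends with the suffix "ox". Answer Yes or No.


Input string: 'lgoarj'
Suffix to check: 'ox'
Last 2 characters of input: 'rj'
Match: False
Result: No


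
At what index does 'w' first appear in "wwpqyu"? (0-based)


Input string: 'wwpqyu'
Target: 'w'
Scanning left to right: s[0]='w'
First match at index: 0


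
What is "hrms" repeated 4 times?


Input string: 'hrms'
Operation: repeat 4 times
Concatenation: 'hrms' + 'hrms' + 'hrms' + 'hrms'
Result: hrmshrmshrmshrms


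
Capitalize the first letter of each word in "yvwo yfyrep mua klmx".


Input string: 'yvwo yfyrep mua klmx'
Operation: capitalize first letter of each word
Word transformations: 'yvwo'->'Yvwo', 'yfyrep'->'Yfyrep', 'mua'->'Mua', 'klmx'->'Klmx'
Result: Yvwo Yfyrep Mua Klmx


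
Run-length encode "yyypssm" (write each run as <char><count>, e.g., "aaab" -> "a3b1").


Input: 'yyypssm'
Operation: identify consecutive runs
Runs: 'yyy' -> y3, 'p' -> p1, 'ss' -> s2, 'm' -> m1
Encoded: y3p1s2m1


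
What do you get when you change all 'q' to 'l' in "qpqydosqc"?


Input string: 'qpqydosqc'
Operation: replace 'q' with 'l'
Positions of 'q': 0, 2, 7
After replacement: lplydoslc


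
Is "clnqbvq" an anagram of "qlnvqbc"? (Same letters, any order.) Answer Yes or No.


String 1: 'qlnvqbc' -> sorted: 'bclnqqv'
String 2: 'clnqbvq' -> sorted: 'bclnqqv'
Compare sorted forms: 'bclnqqv' == 'bclnqqv'
Anagram: Yes


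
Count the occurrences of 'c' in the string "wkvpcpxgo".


Input string: 'wkvpcpxgo'
Target character: 'c'
Scan each position: s[4]='c'
Matches found at indices: 4
Total: 1


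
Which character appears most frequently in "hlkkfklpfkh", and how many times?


Input: 'hlkkfklpfkh'
Operation: tally each character
Counts: 'f':2, 'h':2, 'k':4, 'l':2, 'p':1
Maximum: 'k' appears 4 times


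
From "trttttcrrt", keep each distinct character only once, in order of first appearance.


Input: 'trttttcrrt'
Operation: keep first occurrence of each character
Scan: s[0]='t' new -> keep; s[1]='r' new -> keep; s[2]='t' seen -> skip; s[3]='t' seen -> skip; s[4]='t' seen -> skip; s[5]='t' seen -> skip; s[6]='c' new -> keep; s[7]='r' seen -> skip; s[8]='r' seen -> skip; s[9]='t' seen -> skip
Result: trc


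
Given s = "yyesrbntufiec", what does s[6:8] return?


Input string: 'yyesrbntufiec'
Operation: slice [6:8]
Extract characters: s[6]='n', s[7]='t'
Result: nt


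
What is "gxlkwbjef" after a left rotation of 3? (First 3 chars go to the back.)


Input: 'gxlkwbjef', shift = 3
Operation: split at index 3 and swap parts
Front part s[0:3] = 'gxl'
Back part s[3:] = 'kwbjef'
Rotated = back + front = 'kwbjef' + 'gxl'
Result: kwbjefgxl


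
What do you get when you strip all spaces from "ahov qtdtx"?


Input string: 'ahov qtdtx'
Operation: remove all spaces
Words: 'ahov', 'qtdtx'
Join without spaces: ahovqtdtx
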